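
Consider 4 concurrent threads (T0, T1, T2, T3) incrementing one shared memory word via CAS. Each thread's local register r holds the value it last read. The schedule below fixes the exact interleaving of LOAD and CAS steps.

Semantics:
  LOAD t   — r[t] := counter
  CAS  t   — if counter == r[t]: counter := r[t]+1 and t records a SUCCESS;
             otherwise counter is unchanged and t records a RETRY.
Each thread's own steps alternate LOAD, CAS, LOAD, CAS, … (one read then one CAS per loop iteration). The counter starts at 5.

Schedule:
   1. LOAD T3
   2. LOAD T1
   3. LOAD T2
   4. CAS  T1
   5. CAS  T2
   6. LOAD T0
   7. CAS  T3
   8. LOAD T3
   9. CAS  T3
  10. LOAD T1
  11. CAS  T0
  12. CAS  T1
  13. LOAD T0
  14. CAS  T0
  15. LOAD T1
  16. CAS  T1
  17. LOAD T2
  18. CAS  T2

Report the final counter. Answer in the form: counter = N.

counter = 11

#1 T3 reads 5
#2 T1 reads 5
#3 T2 reads 5
#4 T1 CAS(5→6) writes; counter now 6
#5 T2 CAS(5→6) fails; counter now 6
#6 T0 reads 6
#7 T3 CAS(5→6) fails; counter now 6
#8 T3 reads 6
#9 T3 CAS(6→7) writes; counter now 7
#10 T1 reads 7
#11 T0 CAS(6→7) fails; counter now 7
#12 T1 CAS(7→8) writes; counter now 8
#13 T0 reads 8
#14 T0 CAS(8→9) writes; counter now 9
#15 T1 reads 9
#16 T1 CAS(9→10) writes; counter now 10
#17 T2 reads 10
#18 T2 CAS(10→11) writes; counter now 11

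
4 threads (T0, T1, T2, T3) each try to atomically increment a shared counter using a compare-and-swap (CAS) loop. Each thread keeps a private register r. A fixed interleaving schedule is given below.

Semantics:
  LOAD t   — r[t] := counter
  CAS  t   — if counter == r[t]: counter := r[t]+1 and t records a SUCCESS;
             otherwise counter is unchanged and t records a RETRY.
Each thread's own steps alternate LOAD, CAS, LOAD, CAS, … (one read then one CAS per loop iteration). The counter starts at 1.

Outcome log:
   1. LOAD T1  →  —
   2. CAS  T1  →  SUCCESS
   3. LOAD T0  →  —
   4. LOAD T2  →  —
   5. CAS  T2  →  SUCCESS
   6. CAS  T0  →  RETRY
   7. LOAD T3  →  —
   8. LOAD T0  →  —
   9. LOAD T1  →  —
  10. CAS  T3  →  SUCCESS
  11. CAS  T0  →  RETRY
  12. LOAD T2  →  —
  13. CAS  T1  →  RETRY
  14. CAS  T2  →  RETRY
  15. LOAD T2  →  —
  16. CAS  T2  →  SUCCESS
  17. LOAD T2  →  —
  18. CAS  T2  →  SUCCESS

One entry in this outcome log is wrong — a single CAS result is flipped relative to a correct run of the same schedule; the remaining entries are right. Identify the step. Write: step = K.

Reference trace:
T1 LOAD — after: cnt=1, r=1 — load
T1 CAS — after: cnt=2, r=1 — ok
T0 LOAD — after: cnt=2, r=2 — load
T2 LOAD — after: cnt=2, r=2 — load
T2 CAS — after: cnt=3, r=2 — ok
T0 CAS — after: cnt=3, r=2 — retry
T3 LOAD — after: cnt=3, r=3 — load
T0 LOAD — after: cnt=3, r=3 — load
T1 LOAD — after: cnt=3, r=3 — load
T3 CAS — after: cnt=4, r=3 — ok
T0 CAS — after: cnt=4, r=3 — retry
T2 LOAD — after: cnt=4, r=4 — load
T1 CAS — after: cnt=4, r=3 — retry
T2 CAS — after: cnt=5, r=4 — ok
T2 LOAD — after: cnt=5, r=5 — load
T2 CAS — after: cnt=6, r=5 — ok
T2 LOAD — after: cnt=6, r=6 — load
T2 CAS — after: cnt=7, r=6 — ok
Mismatch at 14.

step = 14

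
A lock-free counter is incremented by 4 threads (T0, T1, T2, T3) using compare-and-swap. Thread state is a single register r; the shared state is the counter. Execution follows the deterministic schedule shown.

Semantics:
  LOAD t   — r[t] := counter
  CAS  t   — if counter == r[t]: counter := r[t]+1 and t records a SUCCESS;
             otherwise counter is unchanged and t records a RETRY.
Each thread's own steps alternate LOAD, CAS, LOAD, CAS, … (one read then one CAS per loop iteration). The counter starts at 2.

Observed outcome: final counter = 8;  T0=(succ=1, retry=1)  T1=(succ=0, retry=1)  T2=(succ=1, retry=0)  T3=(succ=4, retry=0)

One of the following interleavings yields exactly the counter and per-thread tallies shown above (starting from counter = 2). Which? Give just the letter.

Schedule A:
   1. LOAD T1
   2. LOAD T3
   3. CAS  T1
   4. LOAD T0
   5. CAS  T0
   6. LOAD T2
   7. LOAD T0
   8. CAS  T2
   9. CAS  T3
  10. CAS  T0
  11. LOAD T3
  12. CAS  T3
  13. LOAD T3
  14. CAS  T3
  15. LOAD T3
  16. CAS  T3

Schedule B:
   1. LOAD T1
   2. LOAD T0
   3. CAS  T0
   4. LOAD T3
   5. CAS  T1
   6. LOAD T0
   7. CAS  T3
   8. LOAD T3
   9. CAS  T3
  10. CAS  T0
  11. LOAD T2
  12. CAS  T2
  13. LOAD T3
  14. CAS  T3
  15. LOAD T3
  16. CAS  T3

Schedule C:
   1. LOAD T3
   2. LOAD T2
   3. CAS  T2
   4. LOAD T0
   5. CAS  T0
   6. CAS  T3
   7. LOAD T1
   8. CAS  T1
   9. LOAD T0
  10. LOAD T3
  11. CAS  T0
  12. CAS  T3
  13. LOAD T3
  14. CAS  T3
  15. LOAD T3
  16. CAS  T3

Run B:
[1] T1.load  rd  (counter 2, T1.r 2)
[2] T0.load  rd  (counter 2, T0.r 2)
[3] T0.cas  hit  (counter 3, T0.r 2)
[4] T3.load  rd  (counter 3, T3.r 3)
[5] T1.cas  miss  (counter 3, T1.r 2)
[6] T0.load  rd  (counter 3, T0.r 3)
[7] T3.cas  hit  (counter 4, T3.r 3)
[8] T3.load  rd  (counter 4, T3.r 4)
[9] T3.cas  hit  (counter 5, T3.r 4)
[10] T0.cas  miss  (counter 5, T0.r 3)
[11] T2.load  rd  (counter 5, T2.r 5)
[12] T2.cas  hit  (counter 6, T2.r 5)
[13] T3.load  rd  (counter 6, T3.r 6)
[14] T3.cas  hit  (counter 7, T3.r 6)
[15] T3.load  rd  (counter 7, T3.r 7)
[16] T3.cas  hit  (counter 8, T3.r 7)

B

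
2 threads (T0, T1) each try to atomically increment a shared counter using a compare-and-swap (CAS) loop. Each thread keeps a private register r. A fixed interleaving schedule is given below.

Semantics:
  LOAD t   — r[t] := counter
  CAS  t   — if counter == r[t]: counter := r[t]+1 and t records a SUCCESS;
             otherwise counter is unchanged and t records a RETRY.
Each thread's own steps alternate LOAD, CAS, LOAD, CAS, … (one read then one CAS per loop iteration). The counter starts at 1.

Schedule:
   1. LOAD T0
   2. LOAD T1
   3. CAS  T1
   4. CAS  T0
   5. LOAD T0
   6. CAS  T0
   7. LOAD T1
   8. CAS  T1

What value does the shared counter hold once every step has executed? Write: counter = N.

   1) LOAD T0:  M=1  r_T0=1
   2) LOAD T1:  M=1  r_T1=1
   3) CAS  T1:  M=2  r_T1=1 ✓
   4) CAS  T0:  M=2  r_T0=1 ✗
   5) LOAD T0:  M=2  r_T0=2
   6) CAS  T0:  M=3  r_T0=2 ✓
   7) LOAD T1:  M=3  r_T1=3
   8) CAS  T1:  M=4  r_T1=3 ✓

counter = 4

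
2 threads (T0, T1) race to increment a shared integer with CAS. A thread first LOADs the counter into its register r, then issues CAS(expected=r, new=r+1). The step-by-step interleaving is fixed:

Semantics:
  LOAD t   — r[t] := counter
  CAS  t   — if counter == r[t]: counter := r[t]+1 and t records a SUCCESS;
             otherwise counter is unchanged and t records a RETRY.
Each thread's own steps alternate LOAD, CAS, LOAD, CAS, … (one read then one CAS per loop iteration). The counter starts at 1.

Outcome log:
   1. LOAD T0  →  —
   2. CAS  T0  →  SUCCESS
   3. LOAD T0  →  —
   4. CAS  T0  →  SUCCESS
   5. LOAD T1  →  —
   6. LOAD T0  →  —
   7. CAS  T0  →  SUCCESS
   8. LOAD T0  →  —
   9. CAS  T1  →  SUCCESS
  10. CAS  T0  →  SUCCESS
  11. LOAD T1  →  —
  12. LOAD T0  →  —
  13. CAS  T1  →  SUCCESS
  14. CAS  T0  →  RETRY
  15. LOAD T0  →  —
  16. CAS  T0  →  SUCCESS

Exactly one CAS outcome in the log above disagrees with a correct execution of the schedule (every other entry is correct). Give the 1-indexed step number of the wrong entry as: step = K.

step = 9

Correct run:
#1 T0 reads 1
#2 T0 CAS(1→2) writes; counter now 2
#3 T0 reads 2
#4 T0 CAS(2→3) writes; counter now 3
#5 T1 reads 3
#6 T0 reads 3
#7 T0 CAS(3→4) writes; counter now 4
#8 T0 reads 4
#9 T1 CAS(3→4) fails; counter now 4
#10 T0 CAS(4→5) writes; counter now 5
#11 T1 reads 5
#12 T0 reads 5
#13 T1 CAS(5→6) writes; counter now 6
#14 T0 CAS(5→6) fails; counter now 6
#15 T0 reads 6
#16 T0 CAS(6→7) writes; counter now 7
Flip is step 9.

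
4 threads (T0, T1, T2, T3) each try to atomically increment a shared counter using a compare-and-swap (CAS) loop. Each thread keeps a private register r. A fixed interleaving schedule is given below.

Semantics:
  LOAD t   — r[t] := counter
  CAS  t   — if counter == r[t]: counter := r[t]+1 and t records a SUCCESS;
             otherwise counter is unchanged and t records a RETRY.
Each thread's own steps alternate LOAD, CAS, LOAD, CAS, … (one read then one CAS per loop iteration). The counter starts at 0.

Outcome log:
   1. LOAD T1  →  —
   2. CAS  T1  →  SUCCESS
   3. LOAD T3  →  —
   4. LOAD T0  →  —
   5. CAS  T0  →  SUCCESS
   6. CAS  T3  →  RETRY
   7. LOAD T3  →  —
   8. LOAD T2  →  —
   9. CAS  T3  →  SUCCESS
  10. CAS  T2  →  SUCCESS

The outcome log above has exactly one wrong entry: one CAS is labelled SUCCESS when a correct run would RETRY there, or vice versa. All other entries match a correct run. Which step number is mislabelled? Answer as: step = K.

Correct run:
step 1: T1 LOAD ⇒ load; ctr=0 reg=0
step 2: T1 CAS ⇒ ok; ctr=1 reg=0
step 3: T3 LOAD ⇒ load; ctr=1 reg=1
step 4: T0 LOAD ⇒ load; ctr=1 reg=1
step 5: T0 CAS ⇒ ok; ctr=2 reg=1
step 6: T3 CAS ⇒ retry; ctr=2 reg=1
step 7: T3 LOAD ⇒ load; ctr=2 reg=2
step 8: T2 LOAD ⇒ load; ctr=2 reg=2
step 9: T3 CAS ⇒ ok; ctr=3 reg=2
step 10: T2 CAS ⇒ retry; ctr=3 reg=2
Log disagrees first at step 10.

step = 10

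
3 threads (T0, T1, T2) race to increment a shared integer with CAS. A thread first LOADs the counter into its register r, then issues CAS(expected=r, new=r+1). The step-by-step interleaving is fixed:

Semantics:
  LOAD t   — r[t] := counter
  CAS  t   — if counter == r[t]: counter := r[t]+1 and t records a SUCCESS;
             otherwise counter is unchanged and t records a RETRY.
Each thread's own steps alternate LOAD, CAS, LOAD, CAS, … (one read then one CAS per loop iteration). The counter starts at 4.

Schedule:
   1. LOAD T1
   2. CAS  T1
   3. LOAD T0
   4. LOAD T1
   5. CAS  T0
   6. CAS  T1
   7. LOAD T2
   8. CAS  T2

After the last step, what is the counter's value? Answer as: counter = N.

T1 LOAD — after: cnt=4, r=4 — load
T1 CAS — after: cnt=5, r=4 — ok
T0 LOAD — after: cnt=5, r=5 — load
T1 LOAD — after: cnt=5, r=5 — load
T0 CAS — after: cnt=6, r=5 — ok
T1 CAS — after: cnt=6, r=5 — retry
T2 LOAD — after: cnt=6, r=6 — load
T2 CAS — after: cnt=7, r=6 — ok

counter = 7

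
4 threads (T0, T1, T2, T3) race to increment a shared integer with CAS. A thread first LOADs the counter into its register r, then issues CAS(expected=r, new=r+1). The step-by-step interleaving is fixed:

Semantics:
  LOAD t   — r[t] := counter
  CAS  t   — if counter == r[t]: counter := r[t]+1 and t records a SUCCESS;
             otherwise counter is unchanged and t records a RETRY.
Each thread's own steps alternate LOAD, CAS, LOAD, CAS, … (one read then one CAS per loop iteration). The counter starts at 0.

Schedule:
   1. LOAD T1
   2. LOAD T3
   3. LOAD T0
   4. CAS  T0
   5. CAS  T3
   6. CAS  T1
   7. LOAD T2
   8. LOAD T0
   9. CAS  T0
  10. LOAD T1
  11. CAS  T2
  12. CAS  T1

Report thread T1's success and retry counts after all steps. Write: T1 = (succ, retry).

[1] T1.load  rd  (counter 0, T1.r 0)
[2] T3.load  rd  (counter 0, T3.r 0)
[3] T0.load  rd  (counter 0, T0.r 0)
[4] T0.cas  hit  (counter 1, T0.r 0)
[5] T3.cas  miss  (counter 1, T3.r 0)
[6] T1.cas  miss  (counter 1, T1.r 0)
[7] T2.load  rd  (counter 1, T2.r 1)
[8] T0.load  rd  (counter 1, T0.r 1)
[9] T0.cas  hit  (counter 2, T0.r 1)
[10] T1.load  rd  (counter 2, T1.r 2)
[11] T2.cas  miss  (counter 2, T2.r 1)
[12] T1.cas  hit  (counter 3, T1.r 2)

T1 = (1, 1)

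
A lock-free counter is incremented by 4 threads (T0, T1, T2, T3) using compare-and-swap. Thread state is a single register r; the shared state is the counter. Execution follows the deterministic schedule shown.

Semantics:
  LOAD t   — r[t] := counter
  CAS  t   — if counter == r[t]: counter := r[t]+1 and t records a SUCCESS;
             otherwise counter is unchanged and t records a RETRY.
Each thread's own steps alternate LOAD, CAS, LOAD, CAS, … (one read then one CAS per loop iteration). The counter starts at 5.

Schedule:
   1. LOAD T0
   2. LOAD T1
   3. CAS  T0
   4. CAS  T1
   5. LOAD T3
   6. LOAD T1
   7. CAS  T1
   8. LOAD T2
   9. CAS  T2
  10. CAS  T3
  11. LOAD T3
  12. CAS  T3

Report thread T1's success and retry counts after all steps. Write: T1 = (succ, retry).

T1 = (1, 1)

1. LOAD T0 → mem=5 r[T0]=5 [LOAD]
2. LOAD T1 → mem=5 r[T1]=5 [LOAD]
3. CAS T0 → mem=6 r[T0]=5 [OK]
4. CAS T1 → mem=6 r[T1]=5 [RETRY]
5. LOAD T3 → mem=6 r[T3]=6 [LOAD]
6. LOAD T1 → mem=6 r[T1]=6 [LOAD]
7. CAS T1 → mem=7 r[T1]=6 [OK]
8. LOAD T2 → mem=7 r[T2]=7 [LOAD]
9. CAS T2 → mem=8 r[T2]=7 [OK]
10. CAS T3 → mem=8 r[T3]=6 [RETRY]
11. LOAD T3 → mem=8 r[T3]=8 [LOAD]
12. CAS T3 → mem=9 r[T3]=8 [OK]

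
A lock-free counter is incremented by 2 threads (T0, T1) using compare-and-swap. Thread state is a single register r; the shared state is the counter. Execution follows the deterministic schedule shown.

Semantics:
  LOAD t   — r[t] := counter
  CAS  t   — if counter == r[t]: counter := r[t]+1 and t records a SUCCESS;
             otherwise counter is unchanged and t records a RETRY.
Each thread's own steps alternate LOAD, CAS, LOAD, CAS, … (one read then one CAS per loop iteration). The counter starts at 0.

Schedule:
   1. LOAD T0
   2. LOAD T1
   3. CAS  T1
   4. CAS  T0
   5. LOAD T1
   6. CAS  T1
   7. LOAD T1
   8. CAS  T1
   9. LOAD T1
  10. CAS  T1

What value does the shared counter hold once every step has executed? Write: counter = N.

counter = 4

[1] T0.load  rd  (counter 0, T0.r 0)
[2] T1.load  rd  (counter 0, T1.r 0)
[3] T1.cas  hit  (counter 1, T1.r 0)
[4] T0.cas  miss  (counter 1, T0.r 0)
[5] T1.load  rd  (counter 1, T1.r 1)
[6] T1.cas  hit  (counter 2, T1.r 1)
[7] T1.load  rd  (counter 2, T1.r 2)
[8] T1.cas  hit  (counter 3, T1.r 2)
[9] T1.load  rd  (counter 3, T1.r 3)
[10] T1.cas  hit  (counter 4, T1.r 3)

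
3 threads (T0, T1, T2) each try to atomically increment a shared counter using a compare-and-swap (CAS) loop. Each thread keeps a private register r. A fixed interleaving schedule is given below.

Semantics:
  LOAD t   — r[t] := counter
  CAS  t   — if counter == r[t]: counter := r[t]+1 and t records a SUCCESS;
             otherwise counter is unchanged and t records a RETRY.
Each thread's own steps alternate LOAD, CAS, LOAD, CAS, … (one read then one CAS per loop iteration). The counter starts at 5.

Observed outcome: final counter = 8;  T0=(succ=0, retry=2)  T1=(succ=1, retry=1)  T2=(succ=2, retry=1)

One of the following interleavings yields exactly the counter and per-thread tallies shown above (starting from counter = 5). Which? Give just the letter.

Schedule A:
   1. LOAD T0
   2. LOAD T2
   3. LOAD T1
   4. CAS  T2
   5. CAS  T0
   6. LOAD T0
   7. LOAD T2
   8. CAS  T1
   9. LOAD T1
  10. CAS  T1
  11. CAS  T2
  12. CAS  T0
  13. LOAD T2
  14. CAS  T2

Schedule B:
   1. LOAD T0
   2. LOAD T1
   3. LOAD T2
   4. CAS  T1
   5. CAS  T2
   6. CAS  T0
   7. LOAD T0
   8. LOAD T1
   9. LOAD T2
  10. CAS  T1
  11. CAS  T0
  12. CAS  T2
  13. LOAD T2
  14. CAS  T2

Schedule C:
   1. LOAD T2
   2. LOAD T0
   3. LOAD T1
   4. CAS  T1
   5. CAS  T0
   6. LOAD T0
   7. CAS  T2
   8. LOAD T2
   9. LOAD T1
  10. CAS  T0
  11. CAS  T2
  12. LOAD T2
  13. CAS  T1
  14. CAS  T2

A

Tracing schedule A:
T0 LOAD — after: cnt=5, r=5 — load
T2 LOAD — after: cnt=5, r=5 — load
T1 LOAD — after: cnt=5, r=5 — load
T2 CAS — after: cnt=6, r=5 — ok
T0 CAS — after: cnt=6, r=5 — retry
T0 LOAD — after: cnt=6, r=6 — load
T2 LOAD — after: cnt=6, r=6 — load
T1 CAS — after: cnt=6, r=5 — retry
T1 LOAD — after: cnt=6, r=6 — load
T1 CAS — after: cnt=7, r=6 — ok
T2 CAS — after: cnt=7, r=6 — retry
T0 CAS — after: cnt=7, r=6 — retry
T2 LOAD — after: cnt=7, r=7 — load
T2 CAS — after: cnt=8, r=7 — ok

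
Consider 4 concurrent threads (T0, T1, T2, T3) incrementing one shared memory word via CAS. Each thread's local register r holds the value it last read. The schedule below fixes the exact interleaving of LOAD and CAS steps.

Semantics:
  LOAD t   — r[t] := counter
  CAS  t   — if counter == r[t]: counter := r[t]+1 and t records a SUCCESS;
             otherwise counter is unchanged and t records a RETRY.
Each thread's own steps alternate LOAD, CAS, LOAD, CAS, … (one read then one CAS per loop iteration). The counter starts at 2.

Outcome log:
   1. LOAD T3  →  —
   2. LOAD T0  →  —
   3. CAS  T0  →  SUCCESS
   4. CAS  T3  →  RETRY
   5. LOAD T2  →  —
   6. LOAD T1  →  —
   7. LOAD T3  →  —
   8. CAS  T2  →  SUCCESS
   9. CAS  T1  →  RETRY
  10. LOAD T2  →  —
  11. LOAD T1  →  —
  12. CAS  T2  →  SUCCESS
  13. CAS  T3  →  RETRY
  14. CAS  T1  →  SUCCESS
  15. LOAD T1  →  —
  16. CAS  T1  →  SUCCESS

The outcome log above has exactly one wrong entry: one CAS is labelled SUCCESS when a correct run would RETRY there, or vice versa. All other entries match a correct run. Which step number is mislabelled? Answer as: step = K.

step = 14

Re-executing:
[1] T3.load  rd  (counter 2, T3.r 2)
[2] T0.load  rd  (counter 2, T0.r 2)
[3] T0.cas  hit  (counter 3, T0.r 2)
[4] T3.cas  miss  (counter 3, T3.r 2)
[5] T2.load  rd  (counter 3, T2.r 3)
[6] T1.load  rd  (counter 3, T1.r 3)
[7] T3.load  rd  (counter 3, T3.r 3)
[8] T2.cas  hit  (counter 4, T2.r 3)
[9] T1.cas  miss  (counter 4, T1.r 3)
[10] T2.load  rd  (counter 4, T2.r 4)
[11] T1.load  rd  (counter 4, T1.r 4)
[12] T2.cas  hit  (counter 5, T2.r 4)
[13] T3.cas  miss  (counter 5, T3.r 3)
[14] T1.cas  miss  (counter 5, T1.r 4)
[15] T1.load  rd  (counter 5, T1.r 5)
[16] T1.cas  hit  (counter 6, T1.r 5)
Log disagrees first at step 14.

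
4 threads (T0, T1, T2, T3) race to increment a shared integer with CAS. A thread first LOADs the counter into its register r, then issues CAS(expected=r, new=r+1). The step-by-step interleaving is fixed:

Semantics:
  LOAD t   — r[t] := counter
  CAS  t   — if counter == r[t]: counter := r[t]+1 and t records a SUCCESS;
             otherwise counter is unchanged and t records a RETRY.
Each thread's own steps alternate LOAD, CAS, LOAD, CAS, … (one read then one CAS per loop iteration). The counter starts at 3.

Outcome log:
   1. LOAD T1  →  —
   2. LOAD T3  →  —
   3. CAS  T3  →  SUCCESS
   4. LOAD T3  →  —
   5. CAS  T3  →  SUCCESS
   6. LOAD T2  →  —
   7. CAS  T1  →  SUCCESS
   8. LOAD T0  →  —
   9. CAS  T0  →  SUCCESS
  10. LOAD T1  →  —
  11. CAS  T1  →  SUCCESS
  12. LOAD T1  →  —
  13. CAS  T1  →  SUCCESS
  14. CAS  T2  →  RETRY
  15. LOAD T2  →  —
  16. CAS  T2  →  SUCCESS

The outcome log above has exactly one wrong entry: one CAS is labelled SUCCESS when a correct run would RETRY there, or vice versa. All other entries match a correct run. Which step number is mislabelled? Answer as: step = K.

Re-executing:
1. LOAD T1 → mem=3 r[T1]=3 [LOAD]
2. LOAD T3 → mem=3 r[T3]=3 [LOAD]
3. CAS T3 → mem=4 r[T3]=3 [OK]
4. LOAD T3 → mem=4 r[T3]=4 [LOAD]
5. CAS T3 → mem=5 r[T3]=4 [OK]
6. LOAD T2 → mem=5 r[T2]=5 [LOAD]
7. CAS T1 → mem=5 r[T1]=3 [RETRY]
8. LOAD T0 → mem=5 r[T0]=5 [LOAD]
9. CAS T0 → mem=6 r[T0]=5 [OK]
10. LOAD T1 → mem=6 r[T1]=6 [LOAD]
11. CAS T1 → mem=7 r[T1]=6 [OK]
12. LOAD T1 → mem=7 r[T1]=7 [LOAD]
13. CAS T1 → mem=8 r[T1]=7 [OK]
14. CAS T2 → mem=8 r[T2]=5 [RETRY]
15. LOAD T2 → mem=8 r[T2]=8 [LOAD]
16. CAS T2 → mem=9 r[T2]=8 [OK]
Log disagrees first at step 7.

step = 7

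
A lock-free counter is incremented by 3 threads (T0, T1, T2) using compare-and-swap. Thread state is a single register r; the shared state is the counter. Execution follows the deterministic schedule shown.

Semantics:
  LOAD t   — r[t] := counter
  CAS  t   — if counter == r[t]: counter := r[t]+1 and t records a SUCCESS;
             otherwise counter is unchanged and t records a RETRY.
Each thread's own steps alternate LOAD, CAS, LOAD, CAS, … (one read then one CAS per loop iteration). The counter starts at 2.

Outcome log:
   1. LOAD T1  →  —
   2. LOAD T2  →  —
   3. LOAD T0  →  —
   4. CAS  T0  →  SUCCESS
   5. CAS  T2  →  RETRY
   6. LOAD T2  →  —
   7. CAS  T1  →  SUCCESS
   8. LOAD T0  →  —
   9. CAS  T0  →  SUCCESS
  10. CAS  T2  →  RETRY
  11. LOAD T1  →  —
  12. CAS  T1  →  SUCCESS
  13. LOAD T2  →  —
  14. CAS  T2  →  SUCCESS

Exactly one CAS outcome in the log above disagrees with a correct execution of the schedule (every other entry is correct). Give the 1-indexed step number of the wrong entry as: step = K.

Correct run:
[1] T1.load  rd  (counter 2, T1.r 2)
[2] T2.load  rd  (counter 2, T2.r 2)
[3] T0.load  rd  (counter 2, T0.r 2)
[4] T0.cas  hit  (counter 3, T0.r 2)
[5] T2.cas  miss  (counter 3, T2.r 2)
[6] T2.load  rd  (counter 3, T2.r 3)
[7] T1.cas  miss  (counter 3, T1.r 2)
[8] T0.load  rd  (counter 3, T0.r 3)
[9] T0.cas  hit  (counter 4, T0.r 3)
[10] T2.cas  miss  (counter 4, T2.r 3)
[11] T1.load  rd  (counter 4, T1.r 4)
[12] T1.cas  hit  (counter 5, T1.r 4)
[13] T2.load  rd  (counter 5, T2.r 5)
[14] T2.cas  hit  (counter 6, T2.r 5)
Flip is step 7.

step = 7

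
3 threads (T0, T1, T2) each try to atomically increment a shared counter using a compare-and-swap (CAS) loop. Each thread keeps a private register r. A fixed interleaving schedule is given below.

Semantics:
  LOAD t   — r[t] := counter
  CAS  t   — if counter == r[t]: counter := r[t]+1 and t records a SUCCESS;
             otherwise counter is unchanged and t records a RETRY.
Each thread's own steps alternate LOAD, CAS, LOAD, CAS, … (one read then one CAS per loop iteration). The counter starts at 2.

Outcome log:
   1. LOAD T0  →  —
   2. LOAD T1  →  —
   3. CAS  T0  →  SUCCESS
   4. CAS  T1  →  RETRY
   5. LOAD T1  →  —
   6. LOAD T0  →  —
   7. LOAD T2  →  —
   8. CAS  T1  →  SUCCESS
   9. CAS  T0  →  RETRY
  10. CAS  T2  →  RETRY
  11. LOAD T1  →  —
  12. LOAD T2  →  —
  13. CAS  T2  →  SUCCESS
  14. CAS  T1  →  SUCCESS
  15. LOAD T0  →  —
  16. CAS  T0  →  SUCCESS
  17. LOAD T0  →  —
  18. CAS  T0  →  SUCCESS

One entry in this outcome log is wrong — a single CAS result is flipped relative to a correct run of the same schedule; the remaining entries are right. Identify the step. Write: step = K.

Correct run:
step 1: T0 LOAD ⇒ load; ctr=2 reg=2
step 2: T1 LOAD ⇒ load; ctr=2 reg=2
step 3: T0 CAS ⇒ ok; ctr=3 reg=2
step 4: T1 CAS ⇒ retry; ctr=3 reg=2
step 5: T1 LOAD ⇒ load; ctr=3 reg=3
step 6: T0 LOAD ⇒ load; ctr=3 reg=3
step 7: T2 LOAD ⇒ load; ctr=3 reg=3
step 8: T1 CAS ⇒ ok; ctr=4 reg=3
step 9: T0 CAS ⇒ retry; ctr=4 reg=3
step 10: T2 CAS ⇒ retry; ctr=4 reg=3
step 11: T1 LOAD ⇒ load; ctr=4 reg=4
step 12: T2 LOAD ⇒ load; ctr=4 reg=4
step 13: T2 CAS ⇒ ok; ctr=5 reg=4
step 14: T1 CAS ⇒ retry; ctr=5 reg=4
step 15: T0 LOAD ⇒ load; ctr=5 reg=5
step 16: T0 CAS ⇒ ok; ctr=6 reg=5
step 17: T0 LOAD ⇒ load; ctr=6 reg=6
step 18: T0 CAS ⇒ ok; ctr=7 reg=6
Flip is step 14.

step = 14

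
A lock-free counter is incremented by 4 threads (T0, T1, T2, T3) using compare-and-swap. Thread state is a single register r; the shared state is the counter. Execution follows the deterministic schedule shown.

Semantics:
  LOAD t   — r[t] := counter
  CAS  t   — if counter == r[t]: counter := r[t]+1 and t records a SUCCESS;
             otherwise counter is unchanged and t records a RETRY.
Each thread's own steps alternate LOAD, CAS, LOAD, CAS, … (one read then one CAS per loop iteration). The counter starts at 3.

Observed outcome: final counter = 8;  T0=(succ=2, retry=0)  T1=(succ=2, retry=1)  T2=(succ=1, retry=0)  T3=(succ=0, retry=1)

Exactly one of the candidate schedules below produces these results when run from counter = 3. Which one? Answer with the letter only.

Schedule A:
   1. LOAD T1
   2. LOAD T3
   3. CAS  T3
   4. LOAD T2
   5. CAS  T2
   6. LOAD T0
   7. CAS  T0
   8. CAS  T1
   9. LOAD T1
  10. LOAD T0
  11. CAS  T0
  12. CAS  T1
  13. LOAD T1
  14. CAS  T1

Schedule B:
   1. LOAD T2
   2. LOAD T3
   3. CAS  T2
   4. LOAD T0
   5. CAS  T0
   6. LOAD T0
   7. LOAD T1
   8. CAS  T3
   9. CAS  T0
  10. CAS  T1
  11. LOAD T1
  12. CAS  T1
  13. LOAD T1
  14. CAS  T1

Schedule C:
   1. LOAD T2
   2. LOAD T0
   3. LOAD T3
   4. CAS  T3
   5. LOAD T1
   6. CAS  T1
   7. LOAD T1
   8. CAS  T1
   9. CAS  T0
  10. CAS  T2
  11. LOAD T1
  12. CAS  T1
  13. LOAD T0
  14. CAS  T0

Tracing schedule B:
#1 T2 reads 3
#2 T3 reads 3
#3 T2 CAS(3→4) writes; counter now 4
#4 T0 reads 4
#5 T0 CAS(4→5) writes; counter now 5
#6 T0 reads 5
#7 T1 reads 5
#8 T3 CAS(3→4) fails; counter now 5
#9 T0 CAS(5→6) writes; counter now 6
#10 T1 CAS(5→6) fails; counter now 6
#11 T1 reads 6
#12 T1 CAS(6→7) writes; counter now 7
#13 T1 reads 7
#14 T1 CAS(7→8) writes; counter now 8

B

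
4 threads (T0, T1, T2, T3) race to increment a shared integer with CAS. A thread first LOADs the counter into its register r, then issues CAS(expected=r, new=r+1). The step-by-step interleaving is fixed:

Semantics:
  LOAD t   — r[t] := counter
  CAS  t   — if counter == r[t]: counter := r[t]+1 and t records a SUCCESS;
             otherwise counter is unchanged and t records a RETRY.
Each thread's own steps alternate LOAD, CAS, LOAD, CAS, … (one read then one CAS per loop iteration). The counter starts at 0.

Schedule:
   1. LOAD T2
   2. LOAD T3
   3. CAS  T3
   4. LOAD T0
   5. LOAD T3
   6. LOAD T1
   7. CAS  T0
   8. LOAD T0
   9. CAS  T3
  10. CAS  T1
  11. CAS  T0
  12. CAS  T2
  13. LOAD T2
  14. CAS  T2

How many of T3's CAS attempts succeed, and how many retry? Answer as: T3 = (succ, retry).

T3 = (1, 1)

#1 T2 reads 0
#2 T3 reads 0
#3 T3 CAS(0→1) writes; counter now 1
#4 T0 reads 1
#5 T3 reads 1
#6 T1 reads 1
#7 T0 CAS(1→2) writes; counter now 2
#8 T0 reads 2
#9 T3 CAS(1→2) fails; counter now 2
#10 T1 CAS(1→2) fails; counter now 2
#11 T0 CAS(2→3) writes; counter now 3
#12 T2 CAS(0→1) fails; counter now 3
#13 T2 reads 3
#14 T2 CAS(3→4) writes; counter now 4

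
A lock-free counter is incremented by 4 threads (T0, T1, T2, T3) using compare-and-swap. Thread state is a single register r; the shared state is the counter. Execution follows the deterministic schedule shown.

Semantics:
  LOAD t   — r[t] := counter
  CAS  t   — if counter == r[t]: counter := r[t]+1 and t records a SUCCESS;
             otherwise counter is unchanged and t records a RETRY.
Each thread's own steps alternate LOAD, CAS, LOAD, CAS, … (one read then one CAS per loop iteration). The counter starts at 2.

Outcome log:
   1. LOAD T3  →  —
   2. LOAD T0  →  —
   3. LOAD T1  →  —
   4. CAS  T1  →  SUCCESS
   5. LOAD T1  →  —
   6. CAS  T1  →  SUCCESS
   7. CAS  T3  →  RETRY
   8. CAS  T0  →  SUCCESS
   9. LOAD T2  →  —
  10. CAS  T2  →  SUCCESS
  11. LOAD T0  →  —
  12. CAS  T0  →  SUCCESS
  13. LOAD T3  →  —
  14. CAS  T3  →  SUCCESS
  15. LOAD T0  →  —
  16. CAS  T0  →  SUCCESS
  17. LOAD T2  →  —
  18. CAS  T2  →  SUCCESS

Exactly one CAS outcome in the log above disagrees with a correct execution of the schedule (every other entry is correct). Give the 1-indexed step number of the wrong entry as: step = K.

step = 8

Reference trace:
step 1: T3 LOAD ⇒ load; ctr=2 reg=2
step 2: T0 LOAD ⇒ load; ctr=2 reg=2
step 3: T1 LOAD ⇒ load; ctr=2 reg=2
step 4: T1 CAS ⇒ ok; ctr=3 reg=2
step 5: T1 LOAD ⇒ load; ctr=3 reg=3
step 6: T1 CAS ⇒ ok; ctr=4 reg=3
step 7: T3 CAS ⇒ retry; ctr=4 reg=2
step 8: T0 CAS ⇒ retry; ctr=4 reg=2
step 9: T2 LOAD ⇒ load; ctr=4 reg=4
step 10: T2 CAS ⇒ ok; ctr=5 reg=4
step 11: T0 LOAD ⇒ load; ctr=5 reg=5
step 12: T0 CAS ⇒ ok; ctr=6 reg=5
step 13: T3 LOAD ⇒ load; ctr=6 reg=6
step 14: T3 CAS ⇒ ok; ctr=7 reg=6
step 15: T0 LOAD ⇒ load; ctr=7 reg=7
step 16: T0 CAS ⇒ ok; ctr=8 reg=7
step 17: T2 LOAD ⇒ load; ctr=8 reg=8
step 18: T2 CAS ⇒ ok; ctr=9 reg=8
Flip is step 8.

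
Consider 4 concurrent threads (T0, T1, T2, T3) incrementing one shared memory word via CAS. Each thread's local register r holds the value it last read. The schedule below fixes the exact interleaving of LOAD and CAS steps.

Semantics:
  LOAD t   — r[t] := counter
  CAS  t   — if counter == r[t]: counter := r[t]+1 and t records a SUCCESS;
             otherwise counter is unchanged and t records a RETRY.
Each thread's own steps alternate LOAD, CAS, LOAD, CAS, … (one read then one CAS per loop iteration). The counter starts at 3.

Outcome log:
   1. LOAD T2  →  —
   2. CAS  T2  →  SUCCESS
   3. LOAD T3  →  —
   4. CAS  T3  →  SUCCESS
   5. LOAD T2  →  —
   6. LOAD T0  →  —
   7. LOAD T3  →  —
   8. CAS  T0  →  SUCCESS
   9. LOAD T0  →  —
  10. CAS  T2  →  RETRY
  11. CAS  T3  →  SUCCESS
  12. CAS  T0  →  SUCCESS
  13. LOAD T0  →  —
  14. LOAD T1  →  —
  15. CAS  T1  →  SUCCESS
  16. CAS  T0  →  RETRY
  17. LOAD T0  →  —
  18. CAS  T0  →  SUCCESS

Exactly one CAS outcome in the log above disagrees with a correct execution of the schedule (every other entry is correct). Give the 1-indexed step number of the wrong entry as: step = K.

Correct run:
#1 T2 reads 3
#2 T2 CAS(3→4) writes; counter now 4
#3 T3 reads 4
#4 T3 CAS(4→5) writes; counter now 5
#5 T2 reads 5
#6 T0 reads 5
#7 T3 reads 5
#8 T0 CAS(5→6) writes; counter now 6
#9 T0 reads 6
#10 T2 CAS(5→6) fails; counter now 6
#11 T3 CAS(5→6) fails; counter now 6
#12 T0 CAS(6→7) writes; counter now 7
#13 T0 reads 7
#14 T1 reads 7
#15 T1 CAS(7→8) writes; counter now 8
#16 T0 CAS(7→8) fails; counter now 8
#17 T0 reads 8
#18 T0 CAS(8→9) writes; counter now 9
Log disagrees first at step 11.

step = 11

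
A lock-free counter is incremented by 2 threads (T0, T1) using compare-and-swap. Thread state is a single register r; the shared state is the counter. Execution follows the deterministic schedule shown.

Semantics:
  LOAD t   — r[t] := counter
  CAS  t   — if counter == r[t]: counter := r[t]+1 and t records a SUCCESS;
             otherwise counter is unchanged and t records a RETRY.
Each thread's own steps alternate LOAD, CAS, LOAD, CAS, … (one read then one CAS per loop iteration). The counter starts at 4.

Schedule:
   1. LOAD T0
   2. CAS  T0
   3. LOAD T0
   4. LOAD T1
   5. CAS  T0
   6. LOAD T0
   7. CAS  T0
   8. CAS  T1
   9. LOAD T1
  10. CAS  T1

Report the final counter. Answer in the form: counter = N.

counter = 8

T0 LOAD — after: cnt=4, r=4 — load
T0 CAS — after: cnt=5, r=4 — ok
T0 LOAD — after: cnt=5, r=5 — load
T1 LOAD — after: cnt=5, r=5 — load
T0 CAS — after: cnt=6, r=5 — ok
T0 LOAD — after: cnt=6, r=6 — load
T0 CAS — after: cnt=7, r=6 — ok
T1 CAS — after: cnt=7, r=5 — retry
T1 LOAD — after: cnt=7, r=7 — load
T1 CAS — after: cnt=8, r=7 — ok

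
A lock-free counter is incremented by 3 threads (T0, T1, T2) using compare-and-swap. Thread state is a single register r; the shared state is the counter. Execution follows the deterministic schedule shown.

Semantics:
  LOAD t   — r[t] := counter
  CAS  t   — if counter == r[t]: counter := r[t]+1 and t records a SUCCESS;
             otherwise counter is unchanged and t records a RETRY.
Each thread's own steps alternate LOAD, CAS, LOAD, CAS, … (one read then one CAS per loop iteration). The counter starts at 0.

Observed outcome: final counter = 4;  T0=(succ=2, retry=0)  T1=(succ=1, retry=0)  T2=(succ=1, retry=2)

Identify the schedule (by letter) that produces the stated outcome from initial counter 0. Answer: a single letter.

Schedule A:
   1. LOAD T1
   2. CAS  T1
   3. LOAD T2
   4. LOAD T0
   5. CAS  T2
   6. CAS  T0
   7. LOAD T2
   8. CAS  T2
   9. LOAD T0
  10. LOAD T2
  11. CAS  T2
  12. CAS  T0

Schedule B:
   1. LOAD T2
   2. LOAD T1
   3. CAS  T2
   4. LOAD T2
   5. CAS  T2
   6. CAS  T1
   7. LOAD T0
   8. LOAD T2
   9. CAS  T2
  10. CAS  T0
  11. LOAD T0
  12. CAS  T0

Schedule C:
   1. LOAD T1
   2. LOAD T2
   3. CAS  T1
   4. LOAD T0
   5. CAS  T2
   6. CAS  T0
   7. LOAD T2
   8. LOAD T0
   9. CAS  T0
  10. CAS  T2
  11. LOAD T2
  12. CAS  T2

Tracing schedule C:
T1 LOAD — after: cnt=0, r=0 — load
T2 LOAD — after: cnt=0, r=0 — load
T1 CAS — after: cnt=1, r=0 — ok
T0 LOAD — after: cnt=1, r=1 — load
T2 CAS — after: cnt=1, r=0 — retry
T0 CAS — after: cnt=2, r=1 — ok
T2 LOAD — after: cnt=2, r=2 — load
T0 LOAD — after: cnt=2, r=2 — load
T0 CAS — after: cnt=3, r=2 — ok
T2 CAS — after: cnt=3, r=2 — retry
T2 LOAD — after: cnt=3, r=3 — load
T2 CAS — after: cnt=4, r=3 — ok

C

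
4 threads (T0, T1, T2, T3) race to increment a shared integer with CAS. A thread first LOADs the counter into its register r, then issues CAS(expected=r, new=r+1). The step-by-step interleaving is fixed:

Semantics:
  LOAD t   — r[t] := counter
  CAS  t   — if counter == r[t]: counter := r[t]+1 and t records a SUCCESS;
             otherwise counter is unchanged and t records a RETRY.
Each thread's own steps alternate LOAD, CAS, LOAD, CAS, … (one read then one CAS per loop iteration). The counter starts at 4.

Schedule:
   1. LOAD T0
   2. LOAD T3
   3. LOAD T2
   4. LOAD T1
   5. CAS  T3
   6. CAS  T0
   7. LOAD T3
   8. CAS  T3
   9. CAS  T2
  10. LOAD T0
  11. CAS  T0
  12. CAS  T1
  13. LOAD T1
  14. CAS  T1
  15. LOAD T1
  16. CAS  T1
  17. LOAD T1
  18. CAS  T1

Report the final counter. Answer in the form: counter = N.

counter = 10

   1) LOAD T0:  M=4  r_T0=4
   2) LOAD T3:  M=4  r_T3=4
   3) LOAD T2:  M=4  r_T2=4
   4) LOAD T1:  M=4  r_T1=4
   5) CAS  T3:  M=5  r_T3=4 ✓
   6) CAS  T0:  M=5  r_T0=4 ✗
   7) LOAD T3:  M=5  r_T3=5
   8) CAS  T3:  M=6  r_T3=5 ✓
   9) CAS  T2:  M=6  r_T2=4 ✗
  10) LOAD T0:  M=6  r_T0=6
  11) CAS  T0:  M=7  r_T0=6 ✓
  12) CAS  T1:  M=7  r_T1=4 ✗
  13) LOAD T1:  M=7  r_T1=7
  14) CAS  T1:  M=8  r_T1=7 ✓
  15) LOAD T1:  M=8  r_T1=8
  16) CAS  T1:  M=9  r_T1=8 ✓
  17) LOAD T1:  M=9  r_T1=9
  18) CAS  T1:  M=10  r_T1=9 ✓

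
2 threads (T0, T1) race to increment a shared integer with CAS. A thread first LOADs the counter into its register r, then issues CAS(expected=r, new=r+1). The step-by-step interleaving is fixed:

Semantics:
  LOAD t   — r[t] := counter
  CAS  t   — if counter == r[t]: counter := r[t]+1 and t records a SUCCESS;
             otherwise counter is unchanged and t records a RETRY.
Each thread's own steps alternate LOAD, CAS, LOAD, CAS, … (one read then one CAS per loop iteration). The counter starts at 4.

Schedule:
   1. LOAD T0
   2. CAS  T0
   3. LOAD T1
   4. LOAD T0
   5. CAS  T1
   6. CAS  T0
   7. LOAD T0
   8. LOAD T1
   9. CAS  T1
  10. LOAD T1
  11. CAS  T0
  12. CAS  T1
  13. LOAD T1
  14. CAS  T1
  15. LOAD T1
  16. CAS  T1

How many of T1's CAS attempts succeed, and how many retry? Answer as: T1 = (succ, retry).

T1 = (5, 0)

   1) LOAD T0:  M=4  r_T0=4
   2) CAS  T0:  M=5  r_T0=4 ✓
   3) LOAD T1:  M=5  r_T1=5
   4) LOAD T0:  M=5  r_T0=5
   5) CAS  T1:  M=6  r_T1=5 ✓
   6) CAS  T0:  M=6  r_T0=5 ✗
   7) LOAD T0:  M=6  r_T0=6
   8) LOAD T1:  M=6  r_T1=6
   9) CAS  T1:  M=7  r_T1=6 ✓
  10) LOAD T1:  M=7  r_T1=7
  11) CAS  T0:  M=7  r_T0=6 ✗
  12) CAS  T1:  M=8  r_T1=7 ✓
  13) LOAD T1:  M=8  r_T1=8
  14) CAS  T1:  M=9  r_T1=8 ✓
  15) LOAD T1:  M=9  r_T1=9
  16) CAS  T1:  M=10  r_T1=9 ✓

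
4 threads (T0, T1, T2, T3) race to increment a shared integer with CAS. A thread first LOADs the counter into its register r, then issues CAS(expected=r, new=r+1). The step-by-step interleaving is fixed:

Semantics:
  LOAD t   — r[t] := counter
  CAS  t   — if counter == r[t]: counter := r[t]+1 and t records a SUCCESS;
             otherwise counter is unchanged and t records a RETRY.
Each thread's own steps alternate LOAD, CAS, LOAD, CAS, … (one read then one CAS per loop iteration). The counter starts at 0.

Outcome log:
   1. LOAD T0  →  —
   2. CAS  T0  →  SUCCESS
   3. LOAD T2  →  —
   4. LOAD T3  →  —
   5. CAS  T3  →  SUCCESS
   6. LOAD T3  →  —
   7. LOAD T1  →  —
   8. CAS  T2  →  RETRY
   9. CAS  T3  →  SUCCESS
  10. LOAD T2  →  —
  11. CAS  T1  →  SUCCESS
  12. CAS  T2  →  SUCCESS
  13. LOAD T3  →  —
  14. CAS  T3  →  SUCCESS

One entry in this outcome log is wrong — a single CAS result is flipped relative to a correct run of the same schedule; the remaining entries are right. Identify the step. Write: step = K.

step = 11

Correct run:
[1] T0.load  rd  (counter 0, T0.r 0)
[2] T0.cas  hit  (counter 1, T0.r 0)
[3] T2.load  rd  (counter 1, T2.r 1)
[4] T3.load  rd  (counter 1, T3.r 1)
[5] T3.cas  hit  (counter 2, T3.r 1)
[6] T3.load  rd  (counter 2, T3.r 2)
[7] T1.load  rd  (counter 2, T1.r 2)
[8] T2.cas  miss  (counter 2, T2.r 1)
[9] T3.cas  hit  (counter 3, T3.r 2)
[10] T2.load  rd  (counter 3, T2.r 3)
[11] T1.cas  miss  (counter 3, T1.r 2)
[12] T2.cas  hit  (counter 4, T2.r 3)
[13] T3.load  rd  (counter 4, T3.r 4)
[14] T3.cas  hit  (counter 5, T3.r 4)
Flip is step 11.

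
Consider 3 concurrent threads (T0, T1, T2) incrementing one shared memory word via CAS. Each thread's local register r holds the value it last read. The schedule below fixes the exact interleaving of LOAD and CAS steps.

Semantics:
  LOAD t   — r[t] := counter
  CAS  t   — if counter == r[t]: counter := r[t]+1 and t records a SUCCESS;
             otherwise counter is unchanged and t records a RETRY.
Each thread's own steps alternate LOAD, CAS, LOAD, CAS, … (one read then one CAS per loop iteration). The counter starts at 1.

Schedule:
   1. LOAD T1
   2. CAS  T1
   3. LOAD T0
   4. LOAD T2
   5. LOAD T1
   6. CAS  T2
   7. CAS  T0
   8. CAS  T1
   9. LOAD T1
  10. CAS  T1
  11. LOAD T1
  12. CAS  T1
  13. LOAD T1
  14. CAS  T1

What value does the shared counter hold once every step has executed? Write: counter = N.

step 1: T1 LOAD ⇒ load; ctr=1 reg=1
step 2: T1 CAS ⇒ ok; ctr=2 reg=1
step 3: T0 LOAD ⇒ load; ctr=2 reg=2
step 4: T2 LOAD ⇒ load; ctr=2 reg=2
step 5: T1 LOAD ⇒ load; ctr=2 reg=2
step 6: T2 CAS ⇒ ok; ctr=3 reg=2
step 7: T0 CAS ⇒ retry; ctr=3 reg=2
step 8: T1 CAS ⇒ retry; ctr=3 reg=2
step 9: T1 LOAD ⇒ load; ctr=3 reg=3
step 10: T1 CAS ⇒ ok; ctr=4 reg=3
step 11: T1 LOAD ⇒ load; ctr=4 reg=4
step 12: T1 CAS ⇒ ok; ctr=5 reg=4
step 13: T1 LOAD ⇒ load; ctr=5 reg=5
step 14: T1 CAS ⇒ ok; ctr=6 reg=5

counter = 6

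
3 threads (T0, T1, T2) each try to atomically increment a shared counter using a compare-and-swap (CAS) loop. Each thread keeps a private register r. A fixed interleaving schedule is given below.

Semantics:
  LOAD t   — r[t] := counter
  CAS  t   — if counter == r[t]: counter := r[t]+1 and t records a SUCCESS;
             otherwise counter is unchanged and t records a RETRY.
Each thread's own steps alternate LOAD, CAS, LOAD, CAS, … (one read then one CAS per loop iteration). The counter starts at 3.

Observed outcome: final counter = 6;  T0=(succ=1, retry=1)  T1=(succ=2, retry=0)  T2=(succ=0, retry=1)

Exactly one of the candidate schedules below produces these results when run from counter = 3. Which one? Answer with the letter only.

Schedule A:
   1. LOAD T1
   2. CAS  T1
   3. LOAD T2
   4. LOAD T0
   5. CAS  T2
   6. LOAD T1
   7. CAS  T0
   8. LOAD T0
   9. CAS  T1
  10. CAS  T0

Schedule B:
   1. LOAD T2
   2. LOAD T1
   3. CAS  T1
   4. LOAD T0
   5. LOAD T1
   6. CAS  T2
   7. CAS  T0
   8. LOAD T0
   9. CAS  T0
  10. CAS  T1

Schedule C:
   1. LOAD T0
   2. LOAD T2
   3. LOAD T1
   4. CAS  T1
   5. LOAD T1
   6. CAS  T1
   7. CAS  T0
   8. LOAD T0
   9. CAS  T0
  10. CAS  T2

Run C:
step 1: T0 LOAD ⇒ load; ctr=3 reg=3
step 2: T2 LOAD ⇒ load; ctr=3 reg=3
step 3: T1 LOAD ⇒ load; ctr=3 reg=3
step 4: T1 CAS ⇒ ok; ctr=4 reg=3
step 5: T1 LOAD ⇒ load; ctr=4 reg=4
step 6: T1 CAS ⇒ ok; ctr=5 reg=4
step 7: T0 CAS ⇒ retry; ctr=5 reg=3
step 8: T0 LOAD ⇒ load; ctr=5 reg=5
step 9: T0 CAS ⇒ ok; ctr=6 reg=5
step 10: T2 CAS ⇒ retry; ctr=6 reg=3

C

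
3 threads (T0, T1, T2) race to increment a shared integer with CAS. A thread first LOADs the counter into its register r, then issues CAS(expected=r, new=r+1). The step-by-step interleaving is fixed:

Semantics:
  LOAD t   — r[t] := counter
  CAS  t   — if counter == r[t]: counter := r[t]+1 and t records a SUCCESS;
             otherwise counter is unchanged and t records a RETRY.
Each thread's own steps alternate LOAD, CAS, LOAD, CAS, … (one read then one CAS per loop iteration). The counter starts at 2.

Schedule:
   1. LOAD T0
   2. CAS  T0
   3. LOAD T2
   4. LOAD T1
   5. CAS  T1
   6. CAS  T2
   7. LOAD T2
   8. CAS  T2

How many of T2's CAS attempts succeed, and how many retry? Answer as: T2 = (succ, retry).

T2 = (1, 1)

   1) LOAD T0:  M=2  r_T0=2
   2) CAS  T0:  M=3  r_T0=2 ✓
   3) LOAD T2:  M=3  r_T2=3
   4) LOAD T1:  M=3  r_T1=3
   5) CAS  T1:  M=4  r_T1=3 ✓
   6) CAS  T2:  M=4  r_T2=3 ✗
   7) LOAD T2:  M=4  r_T2=4
   8) CAS  T2:  M=5  r_T2=4 ✓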